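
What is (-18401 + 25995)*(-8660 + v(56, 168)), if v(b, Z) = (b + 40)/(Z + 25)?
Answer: -12691730696/193 ≈ -6.5760e+7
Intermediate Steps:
v(b, Z) = (40 + b)/(25 + Z)
(-18401 + 25995)*(-8660 + v(56, 168)) = (-18401 + 25995)*(-8660 + (40 + 56)/(25 + 168)) = 7594*(-8660 + 96/193) = 7594*(-1671284/193) = -12691730696/193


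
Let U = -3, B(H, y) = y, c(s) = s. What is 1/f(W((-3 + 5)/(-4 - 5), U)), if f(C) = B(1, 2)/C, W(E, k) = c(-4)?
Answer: -2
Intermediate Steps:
W(E, k) = -4
f(C) = 2/C
1/f(W((-3 + 5)/(-4 - 5), U)) = 1/(2/(-4)) = 1/(2*(-¼)) = 1/(-½) = -2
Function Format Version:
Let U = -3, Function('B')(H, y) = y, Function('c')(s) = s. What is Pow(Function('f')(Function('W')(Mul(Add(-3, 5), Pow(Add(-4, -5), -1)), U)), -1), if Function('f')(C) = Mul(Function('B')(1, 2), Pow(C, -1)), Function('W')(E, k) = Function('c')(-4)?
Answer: -2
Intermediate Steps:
Function('W')(E, k) = -4
Function('f')(C) = Mul(2, Pow(C, -1))
Pow(Function('f')(Function('W')(Mul(Add(-3, 5), Pow(Add(-4, -5), -1)), U)), -1) = Pow(Mul(2, Pow(-4, -1)), -1) = Pow(Mul(2, Rational(-1, 4)), -1) = Pow(Rational(-1, 2), -1) = -2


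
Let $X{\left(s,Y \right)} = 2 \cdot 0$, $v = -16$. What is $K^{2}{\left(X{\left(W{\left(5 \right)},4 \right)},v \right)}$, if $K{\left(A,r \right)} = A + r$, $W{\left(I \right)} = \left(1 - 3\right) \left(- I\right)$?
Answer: $256$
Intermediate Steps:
$W{\left(I \right)} = 2 I$ ($W{\left(I \right)} = - 2 \left(- I\right) = 2 I$)
$X{\left(s,Y \right)} = 0$
$K^{2}{\left(X{\left(W{\left(5 \right)},4 \right)},v \right)} = \left(0 - 16\right)^{2} = \left(-16\right)^{2} = 256$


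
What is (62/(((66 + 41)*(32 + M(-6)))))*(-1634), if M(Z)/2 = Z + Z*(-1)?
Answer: -25327/856 ≈ -29.588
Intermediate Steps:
M(Z) = 0 (M(Z) = 2*(Z + Z*(-1)) = 2*(Z - Z) = 2*0 = 0)
(62/(((66 + 41)*(32 + M(-6)))))*(-1634) = (62/(((66 + 41)*(32 + 0))))*(-1634) = (62/((107*32)))*(-1634) = (62/3424)*(-1634) = (62*(1/3424))*(-1634) = (31/1712)*(-1634) = -25327/856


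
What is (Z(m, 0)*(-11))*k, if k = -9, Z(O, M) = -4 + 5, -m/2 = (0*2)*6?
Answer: 99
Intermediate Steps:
m = 0 (m = -2*0*2*6 = -0*6 = -2*0 = 0)
Z(O, M) = 1
(Z(m, 0)*(-11))*k = (1*(-11))*(-9) = -11*(-9) = 99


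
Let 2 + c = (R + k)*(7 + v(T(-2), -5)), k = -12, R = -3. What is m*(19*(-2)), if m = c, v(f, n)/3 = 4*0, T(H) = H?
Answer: 4066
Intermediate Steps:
v(f, n) = 0 (v(f, n) = 3*(4*0) = 3*0 = 0)
c = -107 (c = -2 + (-3 - 12)*(7 + 0) = -2 - 15*7 = -2 - 105 = -107)
m = -107
m*(19*(-2)) = -2033*(-2) = -107*(-38) = 4066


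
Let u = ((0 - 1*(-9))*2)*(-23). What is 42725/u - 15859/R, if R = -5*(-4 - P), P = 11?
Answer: -3256667/10350 ≈ -314.65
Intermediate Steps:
u = -414 (u = ((0 + 9)*2)*(-23) = (9*2)*(-23) = 18*(-23) = -414)
R = 75 (R = -5*(-4 - 1*11) = -5*(-4 - 11) = -5*(-15) = 75)
42725/u - 15859/R = 42725/(-414) - 15859/75 = 42725*(-1/414) - 15859*1/75 = -42725/414 - 15859/75 = -3256667/10350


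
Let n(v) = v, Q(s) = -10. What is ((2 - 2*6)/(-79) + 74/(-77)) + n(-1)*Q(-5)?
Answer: 55754/6083 ≈ 9.1655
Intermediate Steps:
((2 - 2*6)/(-79) + 74/(-77)) + n(-1)*Q(-5) = ((2 - 2*6)/(-79) + 74/(-77)) - 1*(-10) = ((2 - 12)*(-1/79) + 74*(-1/77)) + 10 = (-10*(-1/79) - 74/77) + 10 = (10/79 - 74/77) + 10 = -5076/6083 + 10 = 55754/6083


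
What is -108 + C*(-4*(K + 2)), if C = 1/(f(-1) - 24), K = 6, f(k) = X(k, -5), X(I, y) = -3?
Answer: -2884/27 ≈ -106.81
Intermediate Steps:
f(k) = -3
C = -1/27 (C = 1/(-3 - 24) = 1/(-27) = -1/27 ≈ -0.037037)
-108 + C*(-4*(K + 2)) = -108 - (-4)*(6 + 2)/27 = -108 - (-4)*8/27 = -108 - 1/27*(-32) = -108 + 32/27 = -2884/27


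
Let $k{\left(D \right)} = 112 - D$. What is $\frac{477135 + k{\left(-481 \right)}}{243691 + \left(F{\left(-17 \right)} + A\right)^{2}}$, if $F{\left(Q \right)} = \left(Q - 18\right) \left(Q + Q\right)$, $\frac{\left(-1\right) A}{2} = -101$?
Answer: $\frac{477728}{2181355} \approx 0.21901$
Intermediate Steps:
$A = 202$ ($A = \left(-2\right) \left(-101\right) = 202$)
$F{\left(Q \right)} = 2 Q \left(-18 + Q\right)$ ($F{\left(Q \right)} = \left(-18 + Q\right) 2 Q = 2 Q \left(-18 + Q\right)$)
$\frac{477135 + k{\left(-481 \right)}}{243691 + \left(F{\left(-17 \right)} + A\right)^{2}} = \frac{477135 + \left(112 - -481\right)}{243691 + \left(2 \left(-17\right) \left(-18 - 17\right) + 202\right)^{2}} = \frac{477135 + \left(112 + 481\right)}{243691 + \left(2 \left(-17\right) \left(-35\right) + 202\right)^{2}} = \frac{477135 + 593}{243691 + \left(1190 + 202\right)^{2}} = \frac{477728}{243691 + 1392^{2}} = \frac{477728}{243691 + 1937664} = \frac{477728}{2181355}$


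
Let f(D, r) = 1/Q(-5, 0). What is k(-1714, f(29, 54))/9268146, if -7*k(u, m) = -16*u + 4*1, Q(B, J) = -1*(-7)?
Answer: -13714/32438511 ≈ -0.00042277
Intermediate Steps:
Q(B, J) = 7
f(D, r) = ⅐ (f(D, r) = 1/7 = ⅐)
k(u, m) = -4/7 + 16*u/7 (k(u, m) = -(-16*u + 4*1)/7 = -(-16*u + 4)/7 = -(4 - 16*u)/7 = -4/7 + 16*u/7)
k(-1714, f(29, 54))/9268146 = (-4/7 + (16/7)*(-1714))/9268146 = (-4/7 - 27424/7)*(1/9268146) = -27428/7*1/9268146 = -13714/32438511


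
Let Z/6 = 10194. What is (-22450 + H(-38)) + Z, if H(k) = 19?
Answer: 38733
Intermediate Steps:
Z = 61164 (Z = 6*10194 = 61164)
(-22450 + H(-38)) + Z = (-22450 + 19) + 61164 = -22431 + 61164 = 38733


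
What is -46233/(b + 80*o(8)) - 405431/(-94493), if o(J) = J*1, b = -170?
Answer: -4178142299/44411710 ≈ -94.078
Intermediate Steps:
o(J) = J
-46233/(b + 80*o(8)) - 405431/(-94493) = -46233/(-170 + 80*8) - 405431/(-94493) = -46233/(-170 + 640) - 405431*(-1/94493) = -46233/470 + 405431/94493 = -4178142299/44411710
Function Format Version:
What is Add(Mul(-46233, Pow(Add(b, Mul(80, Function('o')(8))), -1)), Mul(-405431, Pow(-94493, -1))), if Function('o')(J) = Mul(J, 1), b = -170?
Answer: Rational(-4178142299, 44411710) ≈ -94.078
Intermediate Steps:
Function('o')(J) = J
Add(Mul(-46233, Pow(Add(b, Mul(80, Function('o')(8))), -1)), Mul(-405431, Pow(-94493, -1))) = Add(Mul(-46233, Pow(Add(-170, Mul(80, 8)), -1)), Mul(-405431, Pow(-94493, -1))) = Add(Mul(-46233, Pow(Add(-170, 640), -1)), Mul(-405431, Rational(-1, 94493))) = Add(Mul(-46233, Pow(470, -1)), Rational(405431, 94493)) = Add(Mul(-46233, Rational(1, 470)), Rational(405431, 94493)) = Add(Rational(-46233, 470), Rational(405431, 94493)) = Rational(-4178142299, 44411710)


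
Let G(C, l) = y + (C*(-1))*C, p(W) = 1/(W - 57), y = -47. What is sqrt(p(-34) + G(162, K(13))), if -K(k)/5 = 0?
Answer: I*sqrt(217715862)/91 ≈ 162.15*I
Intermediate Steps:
K(k) = 0 (K(k) = -5*0 = 0)
p(W) = 1/(-57 + W)
G(C, l) = -47 - C**2 (G(C, l) = -47 + (C*(-1))*C = -47 + (-C)*C = -47 - C**2)
sqrt(p(-34) + G(162, K(13))) = sqrt(1/(-57 - 34) + (-47 - 1*162**2)) = sqrt(1/(-91) + (-47 - 1*26244)) = sqrt(-1/91 + (-47 - 26244)) = sqrt(-1/91 - 26291) = sqrt(-2392482/91) = I*sqrt(217715862)/91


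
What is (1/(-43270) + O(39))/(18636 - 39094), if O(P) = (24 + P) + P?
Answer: -4413539/885217660 ≈ -0.0049858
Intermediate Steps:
O(P) = 24 + 2*P
(1/(-43270) + O(39))/(18636 - 39094) = (1/(-43270) + (24 + 2*39))/(18636 - 39094) = (-1/43270 + (24 + 78))/(-20458) = (-1/43270 + 102)*(-1/20458) = (4413539/43270)*(-1/20458) = -4413539/885217660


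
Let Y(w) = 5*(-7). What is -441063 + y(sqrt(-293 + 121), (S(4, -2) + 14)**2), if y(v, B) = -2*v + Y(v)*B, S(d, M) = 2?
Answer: -450023 - 4*I*sqrt(43) ≈ -4.5002e+5 - 26.23*I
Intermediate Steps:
Y(w) = -35
y(v, B) = -35*B - 2*v (y(v, B) = -2*v - 35*B = -35*B - 2*v)
-441063 + y(sqrt(-293 + 121), (S(4, -2) + 14)**2) = -441063 + (-35*(2 + 14)**2 - 2*sqrt(-293 + 121)) = -441063 + (-35*16**2 - 4*I*sqrt(43)) = -441063 + (-35*256 - 4*I*sqrt(43)) = -441063 + (-8960 - 4*I*sqrt(43)) = -450023 - 4*I*sqrt(43)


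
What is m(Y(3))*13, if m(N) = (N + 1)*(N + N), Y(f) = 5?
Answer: 780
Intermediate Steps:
m(N) = 2*N*(1 + N) (m(N) = (1 + N)*(2*N) = 2*N*(1 + N))
m(Y(3))*13 = (2*5*(1 + 5))*13 = (2*5*6)*13 = 60*13 = 780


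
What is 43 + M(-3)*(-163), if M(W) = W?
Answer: 532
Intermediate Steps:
43 + M(-3)*(-163) = 43 - 3*(-163) = 43 + 489 = 532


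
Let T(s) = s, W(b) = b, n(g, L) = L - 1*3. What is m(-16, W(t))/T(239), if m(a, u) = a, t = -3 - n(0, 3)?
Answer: -16/239 ≈ -0.066946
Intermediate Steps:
n(g, L) = -3 + L (n(g, L) = L - 3 = -3 + L)
t = -3 (t = -3 - (-3 + 3) = -3 - 1*0 = -3 + 0 = -3)
m(-16, W(t))/T(239) = -16/239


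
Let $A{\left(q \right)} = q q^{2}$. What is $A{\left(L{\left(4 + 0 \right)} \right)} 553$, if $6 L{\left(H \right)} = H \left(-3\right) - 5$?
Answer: $- \frac{2716889}{216} \approx -12578.0$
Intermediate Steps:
$L{\left(H \right)} = - \frac{5}{6} - \frac{H}{2}$ ($L{\left(H \right)} = \frac{H \left(-3\right) - 5}{6} = \frac{- 3 H - 5}{6} = \frac{-5 - 3 H}{6} = - \frac{5}{6} - \frac{H}{2}$)
$A{\left(q \right)} = q^{3}$
$A{\left(L{\left(4 + 0 \right)} \right)} 553 = \left(- \frac{5}{6} - \frac{4 + 0}{2}\right)^{3} \cdot 553 = \left(- \frac{5}{6} - 2\right)^{3} \cdot 553 = \left(- \frac{17}{6}\right)^{3} \cdot 553 = \left(- \frac{4913}{216}\right) 553 = - \frac{2716889}{216}$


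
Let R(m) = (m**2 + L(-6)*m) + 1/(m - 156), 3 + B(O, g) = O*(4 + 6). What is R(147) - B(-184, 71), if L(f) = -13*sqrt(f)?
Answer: 211067/9 - 1911*I*sqrt(6) ≈ 23452.0 - 4681.0*I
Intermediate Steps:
B(O, g) = -3 + 10*O (B(O, g) = -3 + O*(4 + 6) = -3 + O*10 = -3 + 10*O)
R(m) = m**2 + 1/(-156 + m) - 13*I*m*sqrt(6) (R(m) = (m**2 + (-13*I*sqrt(6))*m) + 1/(m - 156) = (m**2 + (-13*I*sqrt(6))*m) + 1/(-156 + m) = (m**2 - 13*I*m*sqrt(6)) + 1/(-156 + m) = m**2 + 1/(-156 + m) - 13*I*m*sqrt(6))
R(147) - B(-184, 71) = (1 + 147**3 - 156*147**2 - 13*I*sqrt(6)*147**2 + 2028*I*147*sqrt(6))/(-156 + 147) - (-3 + 10*(-184)) = (1 + 3176523 - 156*21609 - 13*I*sqrt(6)*21609 + 298116*I*sqrt(6))/(-9) - (-3 - 1840) = -(1 + 3176523 - 3371004 - 280917*I*sqrt(6) + 298116*I*sqrt(6))/9 - 1*(-1843) = -(-194480 + 17199*I*sqrt(6))/9 + 1843 = (194480/9 - 1911*I*sqrt(6)) + 1843 = 211067/9 - 1911*I*sqrt(6)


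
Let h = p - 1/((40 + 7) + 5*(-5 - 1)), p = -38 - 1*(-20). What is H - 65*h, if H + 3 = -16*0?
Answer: 19904/17 ≈ 1170.8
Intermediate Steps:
p = -18 (p = -38 + 20 = -18)
h = -307/17 (h = -18 - 1/((40 + 7) + 5*(-5 - 1)) = -18 - 1/(47 + 5*(-6)) = -18 - 1/(47 - 30) = -18 - 1/17 = -307/17 ≈ -18.059)
H = -3 (H = -3 - 16*0 = -3 + 0 = -3)
H - 65*h = -3 - 65*(-307/17) = -3 + 19955/17 = 19904/17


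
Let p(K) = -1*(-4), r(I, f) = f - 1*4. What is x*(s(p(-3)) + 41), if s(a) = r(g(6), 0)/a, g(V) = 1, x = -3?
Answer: -120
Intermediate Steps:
r(I, f) = -4 + f (r(I, f) = f - 4 = -4 + f)
p(K) = 4
s(a) = -4/a (s(a) = (-4 + 0)/a = -4/a)
x*(s(p(-3)) + 41) = -3*(-4/4 + 41) = -3*(-4*1/4 + 41) = -3*(-1 + 41) = -3*40 = -120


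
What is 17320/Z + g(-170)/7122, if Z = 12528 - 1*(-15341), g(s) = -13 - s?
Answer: 127728473/198483018 ≈ 0.64352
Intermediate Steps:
Z = 27869 (Z = 12528 + 15341 = 27869)
17320/Z + g(-170)/7122 = 17320/27869 + (-13 - 1*(-170))/7122 = 17320*(1/27869) + (-13 + 170)*(1/7122) = 17320/27869 + 157*(1/7122) = 17320/27869 + 157/7122 = 127728473/198483018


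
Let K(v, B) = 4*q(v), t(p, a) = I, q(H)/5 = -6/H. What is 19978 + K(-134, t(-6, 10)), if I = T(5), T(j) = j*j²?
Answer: 1338586/67 ≈ 19979.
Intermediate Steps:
T(j) = j³
q(H) = -30/H (q(H) = 5*(-6/H) = -30/H)
I = 125 (I = 5³ = 125)
t(p, a) = 125
K(v, B) = -120/v (K(v, B) = 4*(-30/v) = -120/v)
19978 + K(-134, t(-6, 10)) = 19978 - 120/(-134) = 19978 - 120*(-1/134) = 19978 + 60/67 = 1338586/67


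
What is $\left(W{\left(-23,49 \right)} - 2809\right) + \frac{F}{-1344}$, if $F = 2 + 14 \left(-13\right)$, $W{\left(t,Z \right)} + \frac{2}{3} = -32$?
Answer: $- \frac{954755}{336} \approx -2841.5$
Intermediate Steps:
$W{\left(t,Z \right)} = - \frac{98}{3}$ ($W{\left(t,Z \right)} = - \frac{2}{3} - 32 = - \frac{98}{3}$)
$F = -180$ ($F = 2 - 182 = -180$)
$\left(W{\left(-23,49 \right)} - 2809\right) + \frac{F}{-1344} = \left(- \frac{98}{3} - 2809\right) - \frac{180}{-1344} = - \frac{8525}{3} - - \frac{15}{112} = - \frac{8525}{3} + \frac{15}{112} = - \frac{954755}{336}$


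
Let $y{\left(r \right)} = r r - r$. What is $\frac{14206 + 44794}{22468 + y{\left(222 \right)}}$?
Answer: $\frac{5900}{7153} \approx 0.82483$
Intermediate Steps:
$y{\left(r \right)} = r^{2} - r$
$\frac{14206 + 44794}{22468 + y{\left(222 \right)}} = \frac{14206 + 44794}{22468 + 222 \left(-1 + 222\right)} = \frac{59000}{22468 + 222 \cdot 221} = \frac{59000}{22468 + 49062} = \frac{59000}{71530} = 59000 \cdot \frac{1}{71530} = \frac{5900}{7153}$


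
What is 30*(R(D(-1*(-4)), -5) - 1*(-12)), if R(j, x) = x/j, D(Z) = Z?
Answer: 645/2 ≈ 322.50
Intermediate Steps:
30*(R(D(-1*(-4)), -5) - 1*(-12)) = 30*(-5/((-1*(-4))) - 1*(-12)) = 30*(-5/4 + 12) = 30*(43/4) = 645/2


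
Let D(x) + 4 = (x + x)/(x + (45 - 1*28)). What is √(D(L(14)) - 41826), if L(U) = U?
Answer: 3*I*√4466418/31 ≈ 204.52*I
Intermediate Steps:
D(x) = -4 + 2*x/(17 + x) (D(x) = -4 + (x + x)/(x + (45 - 1*28)) = -4 + (2*x)/(x + (45 - 28)) = -4 + (2*x)/(x + 17) = -4 + (2*x)/(17 + x) = -4 + 2*x/(17 + x))
√(D(L(14)) - 41826) = √(2*(-34 - 1*14)/(17 + 14) - 41826) = √(2*(-34 - 14)/31 - 41826) = √(2*(1/31)*(-48) - 41826) = √(-96/31 - 41826) = √(-1296702/31) = 3*I*√4466418/31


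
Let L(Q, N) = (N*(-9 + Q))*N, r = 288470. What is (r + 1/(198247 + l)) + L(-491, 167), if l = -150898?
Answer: -646599364469/47349 ≈ -1.3656e+7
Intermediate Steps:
L(Q, N) = N**2*(-9 + Q)
(r + 1/(198247 + l)) + L(-491, 167) = (288470 + 1/(198247 - 150898)) + 167**2*(-9 - 491) = (288470 + 1/47349) + 27889*(-500) = (288470 + 1/47349) - 13944500 = 13658766031/47349 - 13944500 = -646599364469/47349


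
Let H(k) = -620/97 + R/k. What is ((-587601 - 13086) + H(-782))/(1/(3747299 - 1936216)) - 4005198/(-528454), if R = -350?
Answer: -10902260885197987133981/10021337429 ≈ -1.0879e+12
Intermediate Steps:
H(k) = -620/97 - 350/k
((-587601 - 13086) + H(-782))/(1/(3747299 - 1936216)) - 4005198/(-528454) = ((-587601 - 13086) + (-620/97 - 350/(-782)))/(1/(3747299 - 1936216)) - 4005198/(-528454) = (-600687 + (-620/97 - 350*(-1/782)))/(1/1811083) - 4005198*(-1/528454) = (-600687 + (-620/97 + 175/391))/(1/1811083) + 2002599/264227 = (-600687 - 225445/37927)*1811083 + 2002599/264227 = -22782481294/37927*1811083 + 2002599/264227 = -41260964569381402/37927 + 2002599/264227 = -10902260885197987133981/10021337429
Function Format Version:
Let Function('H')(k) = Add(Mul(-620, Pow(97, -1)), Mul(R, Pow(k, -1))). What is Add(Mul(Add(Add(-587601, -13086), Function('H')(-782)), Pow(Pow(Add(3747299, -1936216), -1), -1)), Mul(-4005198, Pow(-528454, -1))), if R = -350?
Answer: Rational(-10902260885197987133981, 10021337429) ≈ -1.0879e+12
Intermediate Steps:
Function('H')(k) = Add(Rational(-620, 97), Mul(-350, Pow(k, -1))) (Function('H')(k) = Add(Mul(-620, Pow(97, -1)), Mul(-350, Pow(k, -1))) = Add(Mul(-620, Rational(1, 97)), Mul(-350, Pow(k, -1))) = Add(Rational(-620, 97), Mul(-350, Pow(k, -1))))
Add(Mul(Add(Add(-587601, -13086), Function('H')(-782)), Pow(Pow(Add(3747299, -1936216), -1), -1)), Mul(-4005198, Pow(-528454, -1))) = Add(Mul(Add(Add(-587601, -13086), Add(Rational(-620, 97), Mul(-350, Pow(-782, -1)))), Pow(Pow(Add(3747299, -1936216), -1), -1)), Mul(-4005198, Pow(-528454, -1))) = Add(Mul(Add(-600687, Add(Rational(-620, 97), Mul(-350, Rational(-1, 782)))), Pow(Pow(1811083, -1), -1)), Mul(-4005198, Rational(-1, 528454))) = Add(Mul(Add(-600687, Add(Rational(-620, 97), Rational(175, 391))), Pow(Rational(1, 1811083), -1)), Rational(2002599, 264227)) = Add(Mul(Add(-600687, Rational(-225445, 37927)), 1811083), Rational(2002599, 264227)) = Add(Mul(Rational(-22782481294, 37927), 1811083), Rational(2002599, 264227)) = Add(Rational(-41260964569381402, 37927), Rational(2002599, 264227)) = Rational(-10902260885197987133981, 10021337429)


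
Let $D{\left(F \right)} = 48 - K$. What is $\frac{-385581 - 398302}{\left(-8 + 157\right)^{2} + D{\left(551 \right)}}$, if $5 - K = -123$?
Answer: $- \frac{783883}{22121} \approx -35.436$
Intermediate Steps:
$K = 128$ ($K = 5 - -123 = 5 + 123 = 128$)
$D{\left(F \right)} = -80$ ($D{\left(F \right)} = 48 - 128 = -80$)
$\frac{-385581 - 398302}{\left(-8 + 157\right)^{2} + D{\left(551 \right)}} = \frac{-385581 - 398302}{\left(-8 + 157\right)^{2} - 80} = - \frac{783883}{149^{2} - 80} = - \frac{783883}{22201 - 80} = - \frac{783883}{22121}$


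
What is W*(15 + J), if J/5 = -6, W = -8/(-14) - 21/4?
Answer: 1965/28 ≈ 70.179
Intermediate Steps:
W = -131/28 (W = -8*(-1/14) - 21*¼ = 4/7 - 21/4 = -131/28 ≈ -4.6786)
J = -30 (J = 5*(-6) = -30)
W*(15 + J) = -131*(15 - 30)/28 = -131/28*(-15) = 1965/28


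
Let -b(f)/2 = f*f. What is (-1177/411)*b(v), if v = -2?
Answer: 9416/411 ≈ 22.910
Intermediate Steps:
b(f) = -2*f² (b(f) = -2*f*f = -2*f²)
(-1177/411)*b(v) = (-1177/411)*(-2*(-2)²) = (-1177*1/411)*(-2*4) = -1177/411*(-8) = 9416/411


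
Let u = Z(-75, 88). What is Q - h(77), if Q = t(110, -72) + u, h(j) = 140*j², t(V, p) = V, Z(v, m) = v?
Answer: -830025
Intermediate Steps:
u = -75
Q = 35 (Q = 110 - 75 = 35)
Q - h(77) = 35 - 140*77² = 35 - 140*5929 = 35 - 1*830060 = 35 - 830060 = -830025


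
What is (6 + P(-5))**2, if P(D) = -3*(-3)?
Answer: 225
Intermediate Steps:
P(D) = 9
(6 + P(-5))**2 = (6 + 9)**2 = 15**2 = 225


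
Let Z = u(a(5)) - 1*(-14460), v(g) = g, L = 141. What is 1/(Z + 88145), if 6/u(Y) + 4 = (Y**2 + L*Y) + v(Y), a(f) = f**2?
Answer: 4171/427965461 ≈ 9.7461e-6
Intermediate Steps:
u(Y) = 6/(-4 + Y**2 + 142*Y) (u(Y) = 6/(-4 + ((Y**2 + 141*Y) + Y)) = 6/(-4 + (Y**2 + 142*Y)) = 6/(-4 + Y**2 + 142*Y))
Z = 60312666/4171 (Z = 6/(-4 + (5**2)**2 + 142*5**2) - 1*(-14460) = 6/(-4 + 25**2 + 142*25) + 14460 = 6/(-4 + 625 + 3550) + 14460 = 6/4171 + 14460 = 60312666/4171 ≈ 14460.)
1/(Z + 88145) = 1/(60312666/4171 + 88145) = 1/(427965461/4171) = 4171/427965461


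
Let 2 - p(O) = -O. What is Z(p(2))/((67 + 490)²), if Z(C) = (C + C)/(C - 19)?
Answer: -8/4653735 ≈ -1.7190e-6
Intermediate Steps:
p(O) = 2 + O (p(O) = 2 - (-1)*O = 2 + O)
Z(C) = 2*C/(-19 + C) (Z(C) = (2*C)/(-19 + C) = 2*C/(-19 + C))
Z(p(2))/((67 + 490)²) = (2*(2 + 2)/(-19 + (2 + 2)))/((67 + 490)²) = (2*4/(-19 + 4))/(557²) = (2*4/(-15))/310249 = (2*4*(-1/15))*(1/310249) = -8/15*1/310249 = -8/4653735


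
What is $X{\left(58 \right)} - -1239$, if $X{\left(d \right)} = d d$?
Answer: $4603$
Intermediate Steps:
$X{\left(d \right)} = d^{2}$
$X{\left(58 \right)} - -1239 = 58^{2} - -1239 = 3364 + 1239 = 4603$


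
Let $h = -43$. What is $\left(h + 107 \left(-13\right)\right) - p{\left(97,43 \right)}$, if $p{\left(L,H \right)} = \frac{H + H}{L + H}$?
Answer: $- \frac{100423}{70} \approx -1434.6$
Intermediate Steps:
$p{\left(L,H \right)} = \frac{2 H}{H + L}$
$\left(h + 107 \left(-13\right)\right) - p{\left(97,43 \right)} = \left(-43 + 107 \left(-13\right)\right) - 2 \cdot 43 \frac{1}{43 + 97} = \left(-43 - 1391\right) - 2 \cdot 43 \cdot \frac{1}{140} = -1434 - 2 \cdot 43 \cdot \frac{1}{140} = -1434 - \frac{43}{70} = - \frac{100423}{70}$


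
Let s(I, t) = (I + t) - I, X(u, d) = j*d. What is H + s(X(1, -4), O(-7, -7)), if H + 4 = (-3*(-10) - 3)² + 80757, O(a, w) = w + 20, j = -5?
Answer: 81495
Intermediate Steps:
X(u, d) = -5*d
O(a, w) = 20 + w
s(I, t) = t
H = 81482 (H = -4 + ((-3*(-10) - 3)² + 80757) = -4 + ((30 - 3)² + 80757) = -4 + (27² + 80757) = -4 + (729 + 80757) = -4 + 81486 = 81482)
H + s(X(1, -4), O(-7, -7)) = 81482 + (20 - 7) = 81482 + 13 = 81495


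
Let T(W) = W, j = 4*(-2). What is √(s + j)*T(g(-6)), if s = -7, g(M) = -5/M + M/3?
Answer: -7*I*√15/6 ≈ -4.5185*I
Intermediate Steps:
g(M) = -5/M + M/3 (g(M) = -5/M + M*(⅓) = -5/M + M/3)
j = -8
√(s + j)*T(g(-6)) = √(-7 - 8)*(-5/(-6) + (⅓)*(-6)) = √(-15)*(-5*(-⅙) - 2) = (I*√15)*(⅚ - 2) = (I*√15)*(-7/6) = -7*I*√15/6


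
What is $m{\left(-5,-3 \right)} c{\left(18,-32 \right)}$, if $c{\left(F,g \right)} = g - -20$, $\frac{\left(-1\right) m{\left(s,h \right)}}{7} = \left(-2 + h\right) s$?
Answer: $2100$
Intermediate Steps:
$m{\left(s,h \right)} = - 7 s \left(-2 + h\right)$ ($m{\left(s,h \right)} = - 7 \left(-2 + h\right) s = - 7 s \left(-2 + h\right)$)
$c{\left(F,g \right)} = 20 + g$ ($c{\left(F,g \right)} = g + 20 = 20 + g$)
$m{\left(-5,-3 \right)} c{\left(18,-32 \right)} = 7 \left(-5\right) \left(2 - -3\right) \left(20 - 32\right) = 7 \left(-5\right) \left(2 + 3\right) \left(-12\right) = 7 \left(-5\right) 5 \left(-12\right) = \left(-175\right) \left(-12\right) = 2100$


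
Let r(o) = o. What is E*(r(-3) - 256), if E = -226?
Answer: 58534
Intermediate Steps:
E*(r(-3) - 256) = -226*(-3 - 256) = -226*(-259) = 58534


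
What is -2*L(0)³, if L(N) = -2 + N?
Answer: 16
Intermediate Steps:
-2*L(0)³ = -2*(-2 + 0)³ = -2*(-2)³ = -2*(-8) = 16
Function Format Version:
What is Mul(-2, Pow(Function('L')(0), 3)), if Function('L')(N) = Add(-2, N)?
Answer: 16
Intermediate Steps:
Mul(-2, Pow(Function('L')(0), 3)) = Mul(-2, Pow(Add(-2, 0), 3)) = Mul(-2, Pow(-2, 3)) = Mul(-2, -8) = 16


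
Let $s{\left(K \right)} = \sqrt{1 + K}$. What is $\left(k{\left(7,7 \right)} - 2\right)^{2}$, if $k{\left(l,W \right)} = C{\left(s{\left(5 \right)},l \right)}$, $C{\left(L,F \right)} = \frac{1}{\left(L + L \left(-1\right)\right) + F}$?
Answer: $\frac{169}{49} \approx 3.449$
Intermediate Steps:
$C{\left(L,F \right)} = \frac{1}{F}$ ($C{\left(L,F \right)} = \frac{1}{\left(L - L\right) + F} = \frac{1}{0 + F} = \frac{1}{F}$)
$k{\left(l,W \right)} = \frac{1}{l}$
$\left(k{\left(7,7 \right)} - 2\right)^{2} = \left(\frac{1}{7} - 2\right)^{2} = \left(- \frac{13}{7}\right)^{2} = \frac{169}{49}$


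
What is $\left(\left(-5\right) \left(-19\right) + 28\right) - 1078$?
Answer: $-955$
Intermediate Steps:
$\left(\left(-5\right) \left(-19\right) + 28\right) - 1078 = \left(95 + 28\right) - 1078 = 123 - 1078 = -955$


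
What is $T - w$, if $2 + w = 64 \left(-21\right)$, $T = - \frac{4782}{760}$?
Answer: $\frac{509089}{380} \approx 1339.7$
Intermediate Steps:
$T = - \frac{2391}{380}$ ($T = \left(-4782\right) \frac{1}{760} = - \frac{2391}{380} \approx -6.2921$)
$w = -1346$ ($w = -2 + 64 \left(-21\right) = -2 - 1344 = -1346$)
$T - w = - \frac{2391}{380} - -1346 = - \frac{2391}{380} + 1346 = \frac{509089}{380}$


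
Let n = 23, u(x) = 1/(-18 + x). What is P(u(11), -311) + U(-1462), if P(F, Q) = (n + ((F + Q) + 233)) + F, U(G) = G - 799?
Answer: -16214/7 ≈ -2316.3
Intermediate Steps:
U(G) = -799 + G
P(F, Q) = 256 + Q + 2*F (P(F, Q) = (23 + ((F + Q) + 233)) + F = (23 + (233 + F + Q)) + F = (256 + F + Q) + F = 256 + Q + 2*F)
P(u(11), -311) + U(-1462) = (256 - 311 + 2/(-18 + 11)) + (-799 - 1462) = (256 - 311 + 2/(-7)) - 2261 = (256 - 311 + 2*(-1/7)) - 2261 = (256 - 311 - 2/7) - 2261 = -387/7 - 2261 = -16214/7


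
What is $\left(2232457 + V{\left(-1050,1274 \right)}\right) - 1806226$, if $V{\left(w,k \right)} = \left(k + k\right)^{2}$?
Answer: $6918535$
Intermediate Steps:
$V{\left(w,k \right)} = 4 k^{2}$ ($V{\left(w,k \right)} = \left(2 k\right)^{2} = 4 k^{2}$)
$\left(2232457 + V{\left(-1050,1274 \right)}\right) - 1806226 = \left(2232457 + 4 \cdot 1274^{2}\right) - 1806226 = \left(2232457 + 4 \cdot 1623076\right) - 1806226 = \left(2232457 + 6492304\right) - 1806226 = 8724761 - 1806226 = 6918535$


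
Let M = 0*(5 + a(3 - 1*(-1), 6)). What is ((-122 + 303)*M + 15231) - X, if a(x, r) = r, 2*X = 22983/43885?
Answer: 1336801887/87770 ≈ 15231.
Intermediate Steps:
X = 22983/87770 (X = (22983/43885)/2 = (22983*(1/43885))/2 = (½)*(22983/43885) = 22983/87770 ≈ 0.26185)
M = 0 (M = 0*(5 + 6) = 0*11 = 0)
((-122 + 303)*M + 15231) - X = ((-122 + 303)*0 + 15231) - 1*22983/87770 = (181*0 + 15231) - 22983/87770 = (0 + 15231) - 22983/87770 = 15231 - 22983/87770 = 1336801887/87770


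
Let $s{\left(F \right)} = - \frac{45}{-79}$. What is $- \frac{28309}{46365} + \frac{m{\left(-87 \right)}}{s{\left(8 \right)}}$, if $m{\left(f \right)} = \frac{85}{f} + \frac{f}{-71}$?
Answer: $- \frac{150008153}{859189815} \approx -0.17459$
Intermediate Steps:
$m{\left(f \right)} = \frac{85}{f} - \frac{f}{71}$ ($m{\left(f \right)} = \frac{85}{f} + f \left(- \frac{1}{71}\right) = \frac{85}{f} - \frac{f}{71}$)
$s{\left(F \right)} = \frac{45}{79}$ ($s{\left(F \right)} = \left(-45\right) \left(- \frac{1}{79}\right) = \frac{45}{79}$)
$- \frac{28309}{46365} + \frac{m{\left(-87 \right)}}{s{\left(8 \right)}} = - \frac{28309}{46365} + \frac{\frac{85}{-87} - - \frac{87}{71}}{\frac{45}{79}} = \left(-28309\right) \frac{1}{46365} + \left(85 \left(- \frac{1}{87}\right) + \frac{87}{71}\right) \frac{79}{45} = - \frac{28309}{46365} + \left(- \frac{85}{87} + \frac{87}{71}\right) \frac{79}{45} = - \frac{28309}{46365} + \frac{1534}{6177} \cdot \frac{79}{45} = - \frac{28309}{46365} + \frac{121186}{277965} = - \frac{150008153}{859189815}$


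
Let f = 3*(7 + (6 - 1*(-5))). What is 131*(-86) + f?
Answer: -11212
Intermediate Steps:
f = 54 (f = 3*(7 + (6 + 5)) = 3*(7 + 11) = 3*18 = 54)
131*(-86) + f = 131*(-86) + 54 = -11266 + 54 = -11212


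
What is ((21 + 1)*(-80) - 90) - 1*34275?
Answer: -36125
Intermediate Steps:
((21 + 1)*(-80) - 90) - 1*34275 = (22*(-80) - 90) - 34275 = (-1760 - 90) - 34275 = -1850 - 34275 = -36125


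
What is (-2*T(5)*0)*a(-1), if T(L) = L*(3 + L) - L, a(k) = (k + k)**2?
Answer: 0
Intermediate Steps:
a(k) = 4*k**2 (a(k) = (2*k)**2 = 4*k**2)
T(L) = -L + L*(3 + L)
(-2*T(5)*0)*a(-1) = (-2*5*(2 + 5)*0)*(4*(-1)**2) = (-2*5*7*0)*(4*1) = -70*0*4 = -2*0*4 = 0*4 = 0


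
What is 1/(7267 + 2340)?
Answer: 1/9607 ≈ 0.00010409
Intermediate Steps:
1/(7267 + 2340) = 1/9607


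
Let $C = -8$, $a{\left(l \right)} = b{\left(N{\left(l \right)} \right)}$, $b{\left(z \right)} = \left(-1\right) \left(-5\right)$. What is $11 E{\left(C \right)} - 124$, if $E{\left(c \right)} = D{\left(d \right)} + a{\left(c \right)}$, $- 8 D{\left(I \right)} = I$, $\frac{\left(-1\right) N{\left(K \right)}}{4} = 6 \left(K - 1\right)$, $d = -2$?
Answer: $- \frac{265}{4} \approx -66.25$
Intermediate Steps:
$N{\left(K \right)} = 24 - 24 K$ ($N{\left(K \right)} = - 4 \cdot 6 \left(K - 1\right) = - 4 \cdot 6 \left(-1 + K\right) = - 4 \left(-6 + 6 K\right) = 24 - 24 K$)
$b{\left(z \right)} = 5$
$a{\left(l \right)} = 5$
$D{\left(I \right)} = - \frac{I}{8}$
$E{\left(c \right)} = \frac{21}{4}$ ($E{\left(c \right)} = \left(- \frac{1}{8}\right) \left(-2\right) + 5 = \frac{1}{4} + 5 = \frac{21}{4}$)
$11 E{\left(C \right)} - 124 = 11 \cdot \frac{21}{4} - 124 = \frac{231}{4} - 124 = - \frac{265}{4}$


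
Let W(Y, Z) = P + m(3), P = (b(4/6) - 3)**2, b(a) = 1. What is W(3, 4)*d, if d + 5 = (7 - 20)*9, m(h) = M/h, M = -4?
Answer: -976/3 ≈ -325.33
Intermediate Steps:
m(h) = -4/h
d = -122 (d = -5 + (7 - 20)*9 = -5 - 13*9 = -5 - 117 = -122)
P = 4 (P = (1 - 3)**2 = (-2)**2 = 4)
W(Y, Z) = 8/3 (W(Y, Z) = 4 - 4/3 = 8/3)
W(3, 4)*d = (8/3)*(-122) = -976/3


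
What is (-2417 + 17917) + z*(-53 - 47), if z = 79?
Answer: 7600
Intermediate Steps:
(-2417 + 17917) + z*(-53 - 47) = (-2417 + 17917) + 79*(-53 - 47) = 15500 + 79*(-100) = 15500 - 7900 = 7600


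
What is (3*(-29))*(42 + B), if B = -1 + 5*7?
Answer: -6612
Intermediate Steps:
B = 34 (B = -1 + 35 = 34)
(3*(-29))*(42 + B) = (3*(-29))*(42 + 34) = -87*76 = -6612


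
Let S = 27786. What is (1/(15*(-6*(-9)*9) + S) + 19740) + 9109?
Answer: 1011907525/35076 ≈ 28849.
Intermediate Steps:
(1/(15*(-6*(-9)*9) + S) + 19740) + 9109 = (1/(15*(-6*(-9)*9) + 27786) + 19740) + 9109 = (1/(15*(54*9) + 27786) + 19740) + 9109 = (1/(15*486 + 27786) + 19740) + 9109 = (1/(7290 + 27786) + 19740) + 9109 = (1/35076 + 19740) + 9109 = 692400241/35076 + 9109 = 1011907525/35076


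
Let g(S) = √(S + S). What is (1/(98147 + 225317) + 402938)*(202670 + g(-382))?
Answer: 13207592199506055/161732 + 130335937233*I*√191/161732 ≈ 8.1663e+10 + 1.1137e+7*I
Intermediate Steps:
g(S) = √2*√S (g(S) = √(2*S) = √2*√S)
(1/(98147 + 225317) + 402938)*(202670 + g(-382)) = (1/(98147 + 225317) + 402938)*(202670 + √2*√(-382)) = (1/323464 + 402938)*(202670 + √2*(I*√382)) = (1/323464 + 402938)*(202670 + 2*I*√191) = 130335937233*(202670 + 2*I*√191)/323464 = 13207592199506055/161732 + 130335937233*I*√191/161732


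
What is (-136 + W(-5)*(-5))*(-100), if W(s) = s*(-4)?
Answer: 23600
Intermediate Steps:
W(s) = -4*s
(-136 + W(-5)*(-5))*(-100) = (-136 - 4*(-5)*(-5))*(-100) = (-136 + 20*(-5))*(-100) = (-136 - 100)*(-100) = -236*(-100) = 23600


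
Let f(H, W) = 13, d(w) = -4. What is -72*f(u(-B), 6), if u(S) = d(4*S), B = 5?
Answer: -936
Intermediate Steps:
u(S) = -4
-72*f(u(-B), 6) = -72*13 = -936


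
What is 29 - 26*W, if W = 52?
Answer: -1323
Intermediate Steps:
29 - 26*W = 29 - 26*52 = 29 - 1352 = -1323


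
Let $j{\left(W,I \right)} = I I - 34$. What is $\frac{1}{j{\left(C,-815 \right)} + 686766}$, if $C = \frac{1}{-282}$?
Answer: $\frac{1}{1350957} \approx 7.4022 \cdot 10^{-7}$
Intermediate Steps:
$C = - \frac{1}{282} \approx -0.0035461$
$j{\left(W,I \right)} = -34 + I^{2}$ ($j{\left(W,I \right)} = I^{2} - 34 = -34 + I^{2}$)
$\frac{1}{j{\left(C,-815 \right)} + 686766} = \frac{1}{\left(-34 + \left(-815\right)^{2}\right) + 686766} = \frac{1}{\left(-34 + 664225\right) + 686766} = \frac{1}{664191 + 686766} = \frac{1}{1350957}$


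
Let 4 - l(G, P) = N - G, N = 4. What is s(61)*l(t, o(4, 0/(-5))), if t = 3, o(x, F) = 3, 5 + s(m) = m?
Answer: 168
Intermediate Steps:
s(m) = -5 + m
l(G, P) = G (l(G, P) = 4 - (4 - G) = 4 + (-4 + G) = G)
s(61)*l(t, o(4, 0/(-5))) = (-5 + 61)*3 = 56*3 = 168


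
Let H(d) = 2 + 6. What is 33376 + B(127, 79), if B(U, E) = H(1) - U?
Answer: 33257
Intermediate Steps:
H(d) = 8
B(U, E) = 8 - U
33376 + B(127, 79) = 33376 + (8 - 1*127) = 33376 + (8 - 127) = 33376 - 119 = 33257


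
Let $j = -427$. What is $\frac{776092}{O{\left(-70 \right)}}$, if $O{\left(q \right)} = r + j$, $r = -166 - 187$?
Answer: $- \frac{194023}{195} \approx -994.99$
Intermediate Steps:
$r = -353$ ($r = -166 - 187 = -353$)
$O{\left(q \right)} = -780$ ($O{\left(q \right)} = -353 - 427 = -780$)
$\frac{776092}{O{\left(-70 \right)}} = \frac{776092}{-780} = 776092 \left(- \frac{1}{780}\right) = - \frac{194023}{195}$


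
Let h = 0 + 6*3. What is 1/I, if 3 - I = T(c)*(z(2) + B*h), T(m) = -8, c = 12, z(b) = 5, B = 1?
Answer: 1/187 ≈ 0.0053476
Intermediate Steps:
h = 18 (h = 0 + 18 = 18)
I = 187 (I = 3 - (-8)*(5 + 1*18) = 3 - (-8)*(5 + 18) = 3 - (-8)*23 = 3 - 1*(-184) = 3 + 184 = 187)
1/I = 1/187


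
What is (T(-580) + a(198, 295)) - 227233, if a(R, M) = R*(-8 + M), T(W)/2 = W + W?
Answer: -172727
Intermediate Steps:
T(W) = 4*W (T(W) = 2*(W + W) = 2*(2*W) = 4*W)
(T(-580) + a(198, 295)) - 227233 = (4*(-580) + 198*(-8 + 295)) - 227233 = (-2320 + 198*287) - 227233 = (-2320 + 56826) - 227233 = 54506 - 227233 = -172727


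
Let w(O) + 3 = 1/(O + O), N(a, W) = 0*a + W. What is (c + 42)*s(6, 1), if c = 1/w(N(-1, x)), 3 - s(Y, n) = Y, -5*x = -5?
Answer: -624/5 ≈ -124.80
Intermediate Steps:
x = 1 (x = -1/5*(-5) = 1)
s(Y, n) = 3 - Y
N(a, W) = W (N(a, W) = 0 + W = W)
w(O) = -3 + 1/(2*O) (w(O) = -3 + 1/(O + O) = -3 + 1/(2*O))
c = -2/5 (c = 1/(-3 + (1/2)/1) = 1/(-3 + (1/2)*1) = 1/(-3 + 1/2) = 1/(-5/2) = -2/5 ≈ -0.40000)
(c + 42)*s(6, 1) = (-2/5 + 42)*(3 - 1*6) = 208*(3 - 6)/5 = (208/5)*(-3) = -624/5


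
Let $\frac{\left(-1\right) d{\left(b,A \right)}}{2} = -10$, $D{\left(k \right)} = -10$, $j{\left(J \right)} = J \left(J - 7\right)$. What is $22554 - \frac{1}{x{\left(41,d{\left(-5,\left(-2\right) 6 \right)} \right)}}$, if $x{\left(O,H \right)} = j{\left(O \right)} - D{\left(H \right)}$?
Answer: $\frac{31665815}{1404} \approx 22554.0$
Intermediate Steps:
$j{\left(J \right)} = J \left(-7 + J\right)$
$d{\left(b,A \right)} = 20$ ($d{\left(b,A \right)} = \left(-2\right) \left(-10\right) = 20$)
$x{\left(O,H \right)} = 10 + O \left(-7 + O\right)$ ($x{\left(O,H \right)} = O \left(-7 + O\right) - -10 = O \left(-7 + O\right) + 10 = 10 + O \left(-7 + O\right)$)
$22554 - \frac{1}{x{\left(41,d{\left(-5,\left(-2\right) 6 \right)} \right)}} = 22554 - \frac{1}{10 + 41 \left(-7 + 41\right)} = 22554 - \frac{1}{10 + 41 \cdot 34} = 22554 - \frac{1}{10 + 1394} = 22554 - \frac{1}{1404} = \frac{31665815}{1404}$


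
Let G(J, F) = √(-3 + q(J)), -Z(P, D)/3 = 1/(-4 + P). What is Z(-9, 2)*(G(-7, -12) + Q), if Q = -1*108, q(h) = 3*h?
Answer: -324/13 + 6*I*√6/13 ≈ -24.923 + 1.1305*I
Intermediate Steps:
Z(P, D) = -3/(-4 + P)
G(J, F) = √(-3 + 3*J)
Q = -108
Z(-9, 2)*(G(-7, -12) + Q) = (-3/(-4 - 9))*(√(-3 + 3*(-7)) - 108) = (-3/(-13))*(√(-3 - 21) - 108) = (-3*(-1/13))*(√(-24) - 108) = 3*(2*I*√6 - 108)/13 = 3*(-108 + 2*I*√6)/13 = -324/13 + 6*I*√6/13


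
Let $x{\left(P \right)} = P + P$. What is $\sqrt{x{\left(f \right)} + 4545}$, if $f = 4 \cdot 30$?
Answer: $\sqrt{4785} \approx 69.174$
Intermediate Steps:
$f = 120$
$x{\left(P \right)} = 2 P$
$\sqrt{x{\left(f \right)} + 4545} = \sqrt{2 \cdot 120 + 4545} = \sqrt{240 + 4545} = \sqrt{4785}$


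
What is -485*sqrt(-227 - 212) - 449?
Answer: -449 - 485*I*sqrt(439) ≈ -449.0 - 10162.0*I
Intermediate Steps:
-485*sqrt(-227 - 212) - 449 = -485*I*sqrt(439) - 449 = -449 - 485*I*sqrt(439)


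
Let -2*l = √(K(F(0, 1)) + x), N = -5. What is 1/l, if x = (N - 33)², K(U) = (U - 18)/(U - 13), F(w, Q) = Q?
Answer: -4*√52035/17345 ≈ -0.052606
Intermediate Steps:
K(U) = (-18 + U)/(-13 + U)
x = 1444 (x = (-5 - 33)² = (-38)² = 1444)
l = -√52035/12 (l = -√((-18 + 1)/(-13 + 1) + 1444)/2 = -√(-17/(-12) + 1444)/2 = -√(-1/12*(-17) + 1444)/2 = -√(17/12 + 1444)/2 = -√52035/12 ≈ -19.009)
1/l = 1/(-√52035/12) = -4*√52035/17345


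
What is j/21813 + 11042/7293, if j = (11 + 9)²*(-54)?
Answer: 2525162/4820673 ≈ 0.52382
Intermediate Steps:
j = -21600 (j = 20²*(-54) = 400*(-54) = -21600)
j/21813 + 11042/7293 = -21600/21813 + 11042/7293 = -21600*1/21813 + 11042*(1/7293) = -7200/7271 + 11042/7293 = 2525162/4820673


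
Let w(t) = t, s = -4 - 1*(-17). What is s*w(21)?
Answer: 273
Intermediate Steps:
s = 13 (s = -4 + 17 = 13)
s*w(21) = 13*21 = 273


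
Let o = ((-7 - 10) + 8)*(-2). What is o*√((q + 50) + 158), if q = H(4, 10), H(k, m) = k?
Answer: 36*√53 ≈ 262.08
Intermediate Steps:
q = 4
o = 18 (o = (-17 + 8)*(-2) = -9*(-2) = 18)
o*√((q + 50) + 158) = 18*√((4 + 50) + 158) = 18*√(54 + 158) = 18*√212 = 18*(2*√53) = 36*√53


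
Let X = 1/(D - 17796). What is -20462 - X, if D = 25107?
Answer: -149597683/7311 ≈ -20462.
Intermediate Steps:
X = 1/7311 (X = 1/(25107 - 17796) = 1/7311 ≈ 0.00013678)
-20462 - X = -20462 - 1*1/7311 = -20462 - 1/7311 = -149597683/7311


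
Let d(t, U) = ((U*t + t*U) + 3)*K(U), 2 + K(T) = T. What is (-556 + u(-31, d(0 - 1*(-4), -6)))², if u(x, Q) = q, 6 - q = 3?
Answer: 305809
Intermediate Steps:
K(T) = -2 + T
q = 3 (q = 6 - 1*3 = 6 - 3 = 3)
d(t, U) = (-2 + U)*(3 + 2*U*t) (d(t, U) = ((U*t + t*U) + 3)*(-2 + U) = ((U*t + U*t) + 3)*(-2 + U) = (2*U*t + 3)*(-2 + U) = (3 + 2*U*t)*(-2 + U) = (-2 + U)*(3 + 2*U*t))
u(x, Q) = 3
(-556 + u(-31, d(0 - 1*(-4), -6)))² = (-556 + 3)² = (-553)² = 305809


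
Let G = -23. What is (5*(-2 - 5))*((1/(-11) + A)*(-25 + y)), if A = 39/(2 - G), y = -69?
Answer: 265832/55 ≈ 4833.3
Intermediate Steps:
A = 39/25 (A = 39/(2 - 1*(-23)) = 39/(2 + 23) = 39/25 ≈ 1.5600)
(5*(-2 - 5))*((1/(-11) + A)*(-25 + y)) = (5*(-2 - 5))*((1/(-11) + 39/25)*(-25 - 69)) = (5*(-7))*((-1/11 + 39/25)*(-94)) = -2828*(-94)/55 = -35*(-37976/275) = 265832/55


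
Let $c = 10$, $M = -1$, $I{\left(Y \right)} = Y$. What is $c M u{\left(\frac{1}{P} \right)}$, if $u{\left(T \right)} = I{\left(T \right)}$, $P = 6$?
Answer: $- \frac{5}{3} \approx -1.6667$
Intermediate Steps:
$u{\left(T \right)} = T$
$c M u{\left(\frac{1}{P} \right)} = 10 \left(- \frac{1}{6}\right) = - \frac{5}{3}$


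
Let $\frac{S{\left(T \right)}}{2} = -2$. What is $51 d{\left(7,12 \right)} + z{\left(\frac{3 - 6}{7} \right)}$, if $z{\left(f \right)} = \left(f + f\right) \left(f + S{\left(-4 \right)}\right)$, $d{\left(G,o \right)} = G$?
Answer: $\frac{17679}{49} \approx 360.8$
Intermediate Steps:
$S{\left(T \right)} = -4$ ($S{\left(T \right)} = 2 \left(-2\right) = -4$)
$z{\left(f \right)} = 2 f \left(-4 + f\right)$ ($z{\left(f \right)} = \left(f + f\right) \left(f - 4\right) = 2 f \left(-4 + f\right)$)
$51 d{\left(7,12 \right)} + z{\left(\frac{3 - 6}{7} \right)} = 51 \cdot 7 + 2 \frac{3 - 6}{7} \left(-4 + \frac{3 - 6}{7}\right) = 357 + 2 \left(\left(-3\right) \frac{1}{7}\right) \left(-4 - \frac{3}{7}\right) = 357 + 2 \left(- \frac{3}{7}\right) \left(-4 - \frac{3}{7}\right) = 357 + 2 \left(- \frac{3}{7}\right) \left(- \frac{31}{7}\right) = 357 + \frac{186}{49} = \frac{17679}{49}$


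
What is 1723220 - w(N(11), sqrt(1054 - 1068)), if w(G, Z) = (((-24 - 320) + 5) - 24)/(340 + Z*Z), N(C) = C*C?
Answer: 561770083/326 ≈ 1.7232e+6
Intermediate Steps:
N(C) = C**2
w(G, Z) = -363/(340 + Z**2) (w(G, Z) = ((-344 + 5) - 24)/(340 + Z**2) = (-339 - 24)/(340 + Z**2) = -363/(340 + Z**2))
1723220 - w(N(11), sqrt(1054 - 1068)) = 1723220 - (-363)/(340 + (sqrt(1054 - 1068))**2) = 1723220 - (-363)/(340 + (sqrt(-14))**2) = 1723220 - (-363)/(340 + (I*sqrt(14))**2) = 1723220 - (-363)/(340 - 14) = 1723220 - (-363)/326 = 1723220 - 1*(-363/326) = 1723220 + 363/326 = 561770083/326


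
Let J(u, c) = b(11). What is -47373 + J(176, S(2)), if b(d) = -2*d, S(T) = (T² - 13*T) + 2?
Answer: -47395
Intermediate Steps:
S(T) = 2 + T² - 13*T
J(u, c) = -22 (J(u, c) = -2*11 = -22)
-47373 + J(176, S(2)) = -47373 - 22 = -47395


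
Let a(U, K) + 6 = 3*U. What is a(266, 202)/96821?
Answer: 792/96821 ≈ 0.0081800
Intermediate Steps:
a(U, K) = -6 + 3*U
a(266, 202)/96821 = (-6 + 3*266)/96821 = (-6 + 798)*(1/96821) = 792*(1/96821) = 792/96821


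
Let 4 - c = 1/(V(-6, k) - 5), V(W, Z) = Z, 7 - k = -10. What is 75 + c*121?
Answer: 6587/12 ≈ 548.92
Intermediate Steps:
k = 17 (k = 7 - 1*(-10) = 7 + 10 = 17)
c = 47/12 (c = 4 - 1/(17 - 5) = 4 - 1/12 = 47/12 ≈ 3.9167)
75 + c*121 = 75 + (47/12)*121 = 75 + 5687/12 = 6587/12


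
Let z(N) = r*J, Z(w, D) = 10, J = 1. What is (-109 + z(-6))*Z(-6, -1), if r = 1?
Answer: -1080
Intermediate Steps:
z(N) = 1 (z(N) = 1*1 = 1)
(-109 + z(-6))*Z(-6, -1) = (-109 + 1)*10 = -108*10 = -1080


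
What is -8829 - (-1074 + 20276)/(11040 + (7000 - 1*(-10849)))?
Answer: -255080183/28889 ≈ -8829.7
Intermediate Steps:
-8829 - (-1074 + 20276)/(11040 + (7000 - 1*(-10849))) = -8829 - 19202/(11040 + (7000 + 10849)) = -8829 - 19202/(11040 + 17849) = -8829 - 19202/28889 = -255080183/28889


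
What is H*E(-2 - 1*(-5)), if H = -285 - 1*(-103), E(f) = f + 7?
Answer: -1820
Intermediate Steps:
E(f) = 7 + f
H = -182 (H = -285 + 103 = -182)
H*E(-2 - 1*(-5)) = -182*(7 + (-2 - 1*(-5))) = -182*(7 + (-2 + 5)) = -182*(7 + 3) = -182*10 = -1820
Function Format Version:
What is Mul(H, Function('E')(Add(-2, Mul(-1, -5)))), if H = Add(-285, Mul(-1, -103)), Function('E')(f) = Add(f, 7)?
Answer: -1820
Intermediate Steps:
Function('E')(f) = Add(7, f)
H = -182 (H = Add(-285, 103) = -182)
Mul(H, Function('E')(Add(-2, Mul(-1, -5)))) = Mul(-182, Add(7, Add(-2, Mul(-1, -5)))) = Mul(-182, Add(7, Add(-2, 5))) = Mul(-182, Add(7, 3)) = Mul(-182, 10) = -1820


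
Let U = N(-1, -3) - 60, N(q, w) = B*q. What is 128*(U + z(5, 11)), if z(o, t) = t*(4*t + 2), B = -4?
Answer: 57600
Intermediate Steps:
z(o, t) = t*(2 + 4*t)
N(q, w) = -4*q
U = -56 (U = -4*(-1) - 60 = 4 - 60 = -56)
128*(U + z(5, 11)) = 128*(-56 + 2*11*(1 + 2*11)) = 128*(-56 + 2*11*(1 + 22)) = 128*(-56 + 2*11*23) = 128*(-56 + 506) = 128*450 = 57600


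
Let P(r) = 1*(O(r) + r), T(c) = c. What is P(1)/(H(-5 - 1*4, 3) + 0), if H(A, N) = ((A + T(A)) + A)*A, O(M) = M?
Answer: 2/243 ≈ 0.0082304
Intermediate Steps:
H(A, N) = 3*A² (H(A, N) = ((A + A) + A)*A = (2*A + A)*A = (3*A)*A = 3*A²)
P(r) = 2*r (P(r) = 1*(r + r) = 1*(2*r) = 2*r)
P(1)/(H(-5 - 1*4, 3) + 0) = (2*1)/(3*(-5 - 1*4)² + 0) = 2/(3*(-5 - 4)² + 0) = 2/(3*(-9)² + 0) = 2/(3*81 + 0) = 2/(243 + 0) = 2/243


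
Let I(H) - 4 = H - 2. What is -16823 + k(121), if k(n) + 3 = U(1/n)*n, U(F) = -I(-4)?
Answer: -16584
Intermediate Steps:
I(H) = 2 + H (I(H) = 4 + (H - 2) = 4 + (-2 + H) = 2 + H)
U(F) = 2 (U(F) = -(2 - 4) = -1*(-2) = 2)
k(n) = -3 + 2*n
-16823 + k(121) = -16823 + (-3 + 2*121) = -16823 + (-3 + 242) = -16823 + 239 = -16584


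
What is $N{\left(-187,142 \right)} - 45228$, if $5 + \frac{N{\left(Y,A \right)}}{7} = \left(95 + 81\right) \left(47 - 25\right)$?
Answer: $-18159$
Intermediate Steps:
$N{\left(Y,A \right)} = 27069$ ($N{\left(Y,A \right)} = -35 + 7 \left(95 + 81\right) \left(47 - 25\right) = -35 + 7 \cdot 176 \cdot 22 = -35 + 7 \cdot 3872 = -35 + 27104 = 27069$)
$N{\left(-187,142 \right)} - 45228 = 27069 - 45228 = -18159$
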